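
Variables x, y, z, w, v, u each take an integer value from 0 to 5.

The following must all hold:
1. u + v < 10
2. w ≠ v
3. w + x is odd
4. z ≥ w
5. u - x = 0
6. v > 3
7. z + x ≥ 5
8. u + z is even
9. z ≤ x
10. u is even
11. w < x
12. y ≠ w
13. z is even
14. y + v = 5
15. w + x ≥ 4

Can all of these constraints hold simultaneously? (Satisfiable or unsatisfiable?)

Satisfiable

The assignment x = 4, y = 0, z = 4, w = 3, v = 5, u = 4 works:
  constraint 1 holds since u + v = 9.
  constraint 5 holds since u - x = 0.
  constraint 7 holds since z + x = 8.
The rest check out directly.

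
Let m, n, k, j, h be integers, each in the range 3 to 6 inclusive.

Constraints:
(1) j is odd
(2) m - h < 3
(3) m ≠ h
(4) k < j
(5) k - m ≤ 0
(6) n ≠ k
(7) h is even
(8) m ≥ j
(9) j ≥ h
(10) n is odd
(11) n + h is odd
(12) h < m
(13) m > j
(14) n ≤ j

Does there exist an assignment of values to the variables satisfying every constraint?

Setting (m, n, k, j, h) = (6, 3, 4, 5, 4) satisfies everything: constraint 2: m - h = 2; constraint 5: k - m = -2, and the others follow.

Satisfiable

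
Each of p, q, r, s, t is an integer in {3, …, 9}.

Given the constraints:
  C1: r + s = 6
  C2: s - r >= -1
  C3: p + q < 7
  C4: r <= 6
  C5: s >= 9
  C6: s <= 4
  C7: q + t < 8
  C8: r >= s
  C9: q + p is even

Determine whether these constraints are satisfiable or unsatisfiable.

From constraint 5: s ≥ 9. From constraints 4 and 8: s ≤ r and r ≤ 6, so s ≤ 6. But 6 < 9, so no value of s works.

Unsatisfiable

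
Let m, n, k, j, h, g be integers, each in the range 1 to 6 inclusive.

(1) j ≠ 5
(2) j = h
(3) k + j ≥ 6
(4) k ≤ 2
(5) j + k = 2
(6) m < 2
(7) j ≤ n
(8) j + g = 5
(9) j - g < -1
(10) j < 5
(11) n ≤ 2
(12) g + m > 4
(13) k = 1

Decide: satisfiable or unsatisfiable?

Unsatisfiable

From constraint 4: k ≤ 2. From constraints 7 and 11: j ≤ n ≤ 2. Hence k + j ≤ 4. But constraint 3 requires k + j ≥ 6, and 6 > 4. Contradiction.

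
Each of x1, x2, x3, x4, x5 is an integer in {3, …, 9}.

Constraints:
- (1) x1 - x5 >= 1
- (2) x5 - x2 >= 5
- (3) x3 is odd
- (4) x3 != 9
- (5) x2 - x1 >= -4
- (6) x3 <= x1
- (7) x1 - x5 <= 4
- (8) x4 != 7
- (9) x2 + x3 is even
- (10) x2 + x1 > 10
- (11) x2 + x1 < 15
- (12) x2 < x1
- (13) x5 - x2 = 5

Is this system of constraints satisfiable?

Unsatisfiable

Constraints 1, 2, and 5 give x2 − x1 ≥ -4, x1 − x5 ≥ 1, x5 − x2 ≥ 5.
Adding all 3 inequalities: the left sides telescope to 0, and the right sides sum to (-4) + 1 + 5 = 2. So 0 ≥ 2, which is false.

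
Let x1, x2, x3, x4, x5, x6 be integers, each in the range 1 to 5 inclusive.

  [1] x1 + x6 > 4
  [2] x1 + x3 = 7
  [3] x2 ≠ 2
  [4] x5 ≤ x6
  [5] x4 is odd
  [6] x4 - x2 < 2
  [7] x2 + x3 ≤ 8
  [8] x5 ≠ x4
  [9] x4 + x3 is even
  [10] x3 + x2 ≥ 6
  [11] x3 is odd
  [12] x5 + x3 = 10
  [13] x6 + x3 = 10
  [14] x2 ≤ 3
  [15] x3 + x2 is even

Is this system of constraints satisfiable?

Satisfiable

The assignment x1 = 2, x2 = 1, x3 = 5, x4 = 1, x5 = 5, x6 = 5 works:
  constraint 1 holds since x1 + x6 = 7.
  constraint 2 holds since x1 + x3 = 7.
  constraint 6 holds since x4 - x2 = 0.
The rest check out directly.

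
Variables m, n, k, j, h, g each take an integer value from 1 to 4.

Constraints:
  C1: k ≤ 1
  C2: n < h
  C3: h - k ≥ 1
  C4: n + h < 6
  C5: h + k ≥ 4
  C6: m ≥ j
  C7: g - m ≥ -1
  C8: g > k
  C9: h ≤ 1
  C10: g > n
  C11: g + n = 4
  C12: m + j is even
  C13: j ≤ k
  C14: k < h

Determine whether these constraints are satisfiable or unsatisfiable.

Unsatisfiable

From constraint 9: h ≤ 1. From constraint 1: k ≤ 1. Hence h + k ≤ 2. But constraint 5 requires h + k ≥ 4, and 4 > 2. Contradiction.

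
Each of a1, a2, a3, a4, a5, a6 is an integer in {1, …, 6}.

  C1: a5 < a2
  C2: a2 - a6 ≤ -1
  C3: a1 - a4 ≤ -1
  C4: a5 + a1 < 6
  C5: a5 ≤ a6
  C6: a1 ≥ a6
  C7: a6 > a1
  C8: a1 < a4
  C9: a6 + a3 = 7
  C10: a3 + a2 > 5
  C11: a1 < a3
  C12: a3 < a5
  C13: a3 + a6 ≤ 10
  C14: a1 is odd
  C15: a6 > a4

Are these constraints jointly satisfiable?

Constraints 1, 2, 6, 11, and 12 give a6 ≤ a1, a1 < a3, a3 < a5, a5 < a2, a2 < a6. Chaining: a6 ≤ a1 < a3 < a5 < a2 < a6, which forces a6 < a6 — impossible.

Unsatisfiable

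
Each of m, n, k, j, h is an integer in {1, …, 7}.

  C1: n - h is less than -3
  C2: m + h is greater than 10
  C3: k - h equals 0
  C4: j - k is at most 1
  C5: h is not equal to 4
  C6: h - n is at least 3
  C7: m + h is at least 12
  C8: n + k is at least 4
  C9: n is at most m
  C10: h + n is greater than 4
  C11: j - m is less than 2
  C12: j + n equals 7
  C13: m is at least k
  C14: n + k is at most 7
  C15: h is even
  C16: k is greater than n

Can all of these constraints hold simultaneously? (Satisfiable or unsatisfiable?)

The assignment m = 6, n = 1, k = 6, j = 6, h = 6 works:
  constraint 1 holds since n - h = -5.
  constraint 2 holds since m + h = 12.
  constraint 3 holds since k - h = 0.
The rest check out directly.

Satisfiable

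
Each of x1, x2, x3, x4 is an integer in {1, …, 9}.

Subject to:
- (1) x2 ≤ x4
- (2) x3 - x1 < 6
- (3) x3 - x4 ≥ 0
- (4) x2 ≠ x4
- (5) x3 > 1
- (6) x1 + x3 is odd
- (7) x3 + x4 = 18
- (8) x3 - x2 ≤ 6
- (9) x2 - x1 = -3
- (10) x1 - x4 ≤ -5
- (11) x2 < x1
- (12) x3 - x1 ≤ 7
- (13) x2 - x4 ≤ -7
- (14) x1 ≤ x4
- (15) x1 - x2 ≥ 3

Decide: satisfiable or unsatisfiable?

Unsatisfiable

Constraints 3, 8, 10, and 15 give x4 − x1 ≥ 5, x1 − x2 ≥ 3, x2 − x3 ≥ -6, x3 − x4 ≥ 0.
Adding all 4 inequalities: the left sides telescope to 0, and the right sides sum to 5 + 3 + (-6) + 0 = 2. So 0 ≥ 2, which is false.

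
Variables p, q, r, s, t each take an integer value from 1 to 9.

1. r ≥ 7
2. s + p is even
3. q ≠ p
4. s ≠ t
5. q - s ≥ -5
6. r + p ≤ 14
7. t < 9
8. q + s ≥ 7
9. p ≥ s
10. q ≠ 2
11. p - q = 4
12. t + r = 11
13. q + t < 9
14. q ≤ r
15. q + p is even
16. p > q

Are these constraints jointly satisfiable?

Try p = 7, q = 3, r = 7, s = 5, t = 4.
Check constraint 5: q - s = -2; constraint 6: r + p = 14; constraint 8: q + s = 8. The remaining constraints are straightforward to verify.

Satisfiable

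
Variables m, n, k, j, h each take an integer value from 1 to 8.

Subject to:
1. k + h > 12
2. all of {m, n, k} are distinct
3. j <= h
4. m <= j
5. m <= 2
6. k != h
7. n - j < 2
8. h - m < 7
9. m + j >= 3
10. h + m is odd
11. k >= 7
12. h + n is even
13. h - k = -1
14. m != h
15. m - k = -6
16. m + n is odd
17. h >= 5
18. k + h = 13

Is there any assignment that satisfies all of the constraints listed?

Setting (m, n, k, j, h) = (1, 2, 7, 2, 6) satisfies everything: constraint 1: k + h = 13; constraint 7: n - j = 0; constraint 8: h - m = 5, and the others follow.

Satisfiable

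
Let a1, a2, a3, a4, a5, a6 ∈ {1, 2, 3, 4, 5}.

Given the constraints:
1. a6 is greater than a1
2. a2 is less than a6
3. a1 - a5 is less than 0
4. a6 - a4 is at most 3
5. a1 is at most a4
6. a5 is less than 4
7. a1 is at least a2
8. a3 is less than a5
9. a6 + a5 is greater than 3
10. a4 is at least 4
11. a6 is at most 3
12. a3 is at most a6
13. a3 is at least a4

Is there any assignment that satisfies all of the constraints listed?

From constraints 10 and 13: a3 ≥ a4 and a4 ≥ 4, so a3 ≥ 4. From constraints 11 and 12: a3 ≤ a6 and a6 ≤ 3, so a3 ≤ 3. But 3 < 4, so no value of a3 works.

Unsatisfiable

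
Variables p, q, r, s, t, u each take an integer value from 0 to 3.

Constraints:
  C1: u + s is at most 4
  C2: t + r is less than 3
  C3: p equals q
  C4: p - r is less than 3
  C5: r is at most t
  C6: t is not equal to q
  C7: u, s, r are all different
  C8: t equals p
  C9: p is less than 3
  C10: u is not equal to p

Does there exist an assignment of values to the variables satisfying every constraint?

From constraints 3 and 8, t = p = q, so t = q. But constraint 6 says t ≠ q. Contradiction.

Unsatisfiable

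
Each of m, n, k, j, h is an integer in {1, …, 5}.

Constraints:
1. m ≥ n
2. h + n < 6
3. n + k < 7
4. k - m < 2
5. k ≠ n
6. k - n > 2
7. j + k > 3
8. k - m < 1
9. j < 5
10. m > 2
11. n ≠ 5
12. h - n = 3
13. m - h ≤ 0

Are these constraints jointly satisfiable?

Satisfiable

Take m = 4, n = 1, k = 4, j = 2, h = 4. Then constraint 2: h + n = 5; constraint 3: n + k = 5; constraint 4: k - m = 0, and every other listed constraint is also met.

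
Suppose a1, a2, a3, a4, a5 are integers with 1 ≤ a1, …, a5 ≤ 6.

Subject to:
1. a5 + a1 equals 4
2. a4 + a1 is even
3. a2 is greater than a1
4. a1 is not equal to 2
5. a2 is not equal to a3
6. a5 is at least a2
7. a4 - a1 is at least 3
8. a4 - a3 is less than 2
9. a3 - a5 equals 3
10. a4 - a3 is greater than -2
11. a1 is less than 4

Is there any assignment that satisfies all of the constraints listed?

One satisfying assignment is a1 = 1, a2 = 3, a3 = 6, a4 = 5, a5 = 3.
For the less obvious constraints — constraint 1: a5 + a1 = 4; constraint 7: a4 - a1 = 4; constraint 8: a4 - a3 = -1 — and the others hold by inspection.

Satisfiable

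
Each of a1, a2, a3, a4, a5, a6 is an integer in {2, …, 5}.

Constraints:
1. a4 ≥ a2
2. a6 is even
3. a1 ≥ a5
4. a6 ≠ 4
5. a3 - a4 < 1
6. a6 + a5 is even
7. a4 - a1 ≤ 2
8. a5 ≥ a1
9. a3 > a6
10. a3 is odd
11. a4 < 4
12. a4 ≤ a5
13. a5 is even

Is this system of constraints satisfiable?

Setting (a1, a2, a3, a4, a5, a6) = (4, 2, 3, 3, 4, 2) satisfies everything: constraint 2: a6 = 2 is even; constraint 5: a3 - a4 = 0; constraint 7: a4 - a1 = -1, and the others follow.

Satisfiable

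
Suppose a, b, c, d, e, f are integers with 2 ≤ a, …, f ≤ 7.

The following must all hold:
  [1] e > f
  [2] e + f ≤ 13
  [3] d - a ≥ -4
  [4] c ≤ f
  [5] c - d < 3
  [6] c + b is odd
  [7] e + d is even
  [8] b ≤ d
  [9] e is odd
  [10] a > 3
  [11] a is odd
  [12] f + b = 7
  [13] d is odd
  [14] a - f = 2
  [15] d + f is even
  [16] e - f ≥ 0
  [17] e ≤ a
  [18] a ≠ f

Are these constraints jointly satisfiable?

Take a = 7, b = 2, c = 5, d = 5, e = 7, f = 5. Then constraint 2: e + f = 12; constraint 3: d - a = -2; constraint 5: c - d = 0, and every other listed constraint is also met.

Satisfiable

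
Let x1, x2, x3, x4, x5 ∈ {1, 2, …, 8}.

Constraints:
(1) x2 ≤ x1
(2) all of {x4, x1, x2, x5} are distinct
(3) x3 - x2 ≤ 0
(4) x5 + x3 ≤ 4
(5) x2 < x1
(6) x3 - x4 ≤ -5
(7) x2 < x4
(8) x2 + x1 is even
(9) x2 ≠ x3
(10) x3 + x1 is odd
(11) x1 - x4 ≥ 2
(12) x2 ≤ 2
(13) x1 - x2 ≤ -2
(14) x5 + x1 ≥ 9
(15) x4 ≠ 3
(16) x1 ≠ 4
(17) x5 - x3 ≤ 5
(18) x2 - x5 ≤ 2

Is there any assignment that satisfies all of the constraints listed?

Unsatisfiable

Constraints 6, 11, 13, 17, and 18 give x1 − x4 ≥ 2, x4 − x3 ≥ 5, x3 − x5 ≥ -5, x5 − x2 ≥ -2, x2 − x1 ≥ 2.
Adding all 5 inequalities: the left sides telescope to 0, and the right sides sum to 2 + 5 + (-5) + (-2) + 2 = 2. So 0 ≥ 2, which is false.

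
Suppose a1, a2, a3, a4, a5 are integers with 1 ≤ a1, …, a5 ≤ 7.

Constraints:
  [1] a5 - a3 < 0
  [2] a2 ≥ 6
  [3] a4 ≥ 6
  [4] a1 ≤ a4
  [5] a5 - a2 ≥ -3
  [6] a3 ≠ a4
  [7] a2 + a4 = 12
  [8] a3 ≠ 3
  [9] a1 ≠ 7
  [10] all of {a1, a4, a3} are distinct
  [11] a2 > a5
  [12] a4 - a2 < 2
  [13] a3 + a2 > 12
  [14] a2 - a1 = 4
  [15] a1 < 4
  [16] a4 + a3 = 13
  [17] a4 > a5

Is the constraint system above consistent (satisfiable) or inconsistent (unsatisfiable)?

Try a1 = 2, a2 = 6, a3 = 7, a4 = 6, a5 = 4.
Check constraint 1: a5 - a3 = -3; constraint 5: a5 - a2 = -2; constraint 7: a2 + a4 = 12. The remaining constraints are straightforward to verify.

Satisfiable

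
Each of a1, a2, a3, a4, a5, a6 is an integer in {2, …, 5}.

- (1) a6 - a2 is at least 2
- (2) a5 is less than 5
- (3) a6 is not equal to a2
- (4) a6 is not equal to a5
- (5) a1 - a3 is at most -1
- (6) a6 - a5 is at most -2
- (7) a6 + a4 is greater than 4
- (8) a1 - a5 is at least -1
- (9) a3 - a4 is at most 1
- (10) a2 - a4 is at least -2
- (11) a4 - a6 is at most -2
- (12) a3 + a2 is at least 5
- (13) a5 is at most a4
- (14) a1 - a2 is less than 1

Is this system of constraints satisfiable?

Constraints 1, 5, 6, 8, 9, and 10 give a1 − a5 ≥ -1, a5 − a6 ≥ 2, a6 − a2 ≥ 2, a2 − a4 ≥ -2, a4 − a3 ≥ -1, a3 − a1 ≥ 1.
Adding all 6 inequalities: the left sides telescope to 0, and the right sides sum to (-1) + 2 + 2 + (-2) + (-1) + 1 = 1. So 0 ≥ 1, which is false.

Unsatisfiable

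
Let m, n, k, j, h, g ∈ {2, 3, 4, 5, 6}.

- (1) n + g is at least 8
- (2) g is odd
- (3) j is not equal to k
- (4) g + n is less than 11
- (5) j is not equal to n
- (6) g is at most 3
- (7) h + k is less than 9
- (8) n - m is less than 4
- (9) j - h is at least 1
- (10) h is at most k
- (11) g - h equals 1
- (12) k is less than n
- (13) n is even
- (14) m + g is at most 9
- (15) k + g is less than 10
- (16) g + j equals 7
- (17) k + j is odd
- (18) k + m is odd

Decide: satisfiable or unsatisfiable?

The assignment m = 4, n = 6, k = 5, j = 4, h = 2, g = 3 works:
  constraint 1 holds since n + g = 9.
  constraint 4 holds since g + n = 9.
  constraint 7 holds since h + k = 7.
The rest check out directly.

Satisfiable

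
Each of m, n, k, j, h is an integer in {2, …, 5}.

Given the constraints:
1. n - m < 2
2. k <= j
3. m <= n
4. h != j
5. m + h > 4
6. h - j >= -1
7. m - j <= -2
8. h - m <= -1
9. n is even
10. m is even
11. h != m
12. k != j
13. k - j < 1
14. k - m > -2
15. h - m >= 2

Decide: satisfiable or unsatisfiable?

Unsatisfiable

Constraints 6, 7, and 8 give j − m ≥ 2, m − h ≥ 1, h − j ≥ -1.
Adding all 3 inequalities: the left sides telescope to 0, and the right sides sum to 2 + 1 + (-1) = 2. So 0 ≥ 2, which is false.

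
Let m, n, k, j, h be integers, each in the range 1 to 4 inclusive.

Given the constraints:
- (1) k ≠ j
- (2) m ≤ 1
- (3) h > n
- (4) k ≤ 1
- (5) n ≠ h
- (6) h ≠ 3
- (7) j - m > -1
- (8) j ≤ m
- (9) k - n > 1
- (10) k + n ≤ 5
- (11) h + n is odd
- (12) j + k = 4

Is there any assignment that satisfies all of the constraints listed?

Unsatisfiable

From constraints 2 and 8: j ≤ m ≤ 1. From constraint 4: k ≤ 1. Hence j + k ≤ 2. But constraint 12 requires j + k = 4, and 4 > 2. Contradiction.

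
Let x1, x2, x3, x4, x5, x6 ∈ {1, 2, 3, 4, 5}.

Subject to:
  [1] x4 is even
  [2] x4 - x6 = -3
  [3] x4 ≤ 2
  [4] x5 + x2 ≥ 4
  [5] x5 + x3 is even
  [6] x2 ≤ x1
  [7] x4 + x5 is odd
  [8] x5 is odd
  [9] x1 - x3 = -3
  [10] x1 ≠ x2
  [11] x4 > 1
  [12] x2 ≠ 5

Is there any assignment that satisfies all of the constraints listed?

Take x1 = 2, x2 = 1, x3 = 5, x4 = 2, x5 = 5, x6 = 5. Then constraint 2: x4 - x6 = -3; constraint 4: x5 + x2 = 6, and every other listed constraint is also met.

Satisfiable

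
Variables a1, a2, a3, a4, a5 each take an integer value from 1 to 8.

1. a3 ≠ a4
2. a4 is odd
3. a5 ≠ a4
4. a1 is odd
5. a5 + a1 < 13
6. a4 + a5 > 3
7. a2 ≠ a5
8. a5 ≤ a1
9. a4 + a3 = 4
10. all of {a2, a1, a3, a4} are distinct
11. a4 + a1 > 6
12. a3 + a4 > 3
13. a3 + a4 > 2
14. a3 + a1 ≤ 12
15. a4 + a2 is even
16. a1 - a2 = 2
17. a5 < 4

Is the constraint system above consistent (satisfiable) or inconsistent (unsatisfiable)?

Satisfiable

One satisfying assignment is a1 = 7, a2 = 5, a3 = 3, a4 = 1, a5 = 3.
For the less obvious constraints — constraint 5: a5 + a1 = 10; constraint 6: a4 + a5 = 4; constraint 9: a4 + a3 = 4 — and the others hold by inspection.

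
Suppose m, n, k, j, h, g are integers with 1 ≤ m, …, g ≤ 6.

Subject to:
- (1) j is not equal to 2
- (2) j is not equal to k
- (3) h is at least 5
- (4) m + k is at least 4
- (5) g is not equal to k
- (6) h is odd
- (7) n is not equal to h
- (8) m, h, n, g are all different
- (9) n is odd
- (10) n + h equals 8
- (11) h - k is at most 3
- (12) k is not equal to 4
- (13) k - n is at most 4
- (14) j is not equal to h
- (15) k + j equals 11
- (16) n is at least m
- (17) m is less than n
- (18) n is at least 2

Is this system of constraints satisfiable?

Satisfiable

Try m = 2, n = 3, k = 5, j = 6, h = 5, g = 6.
Check constraint 4: m + k = 7; constraint 10: n + h = 8; constraint 11: h - k = 0. The remaining constraints are straightforward to verify.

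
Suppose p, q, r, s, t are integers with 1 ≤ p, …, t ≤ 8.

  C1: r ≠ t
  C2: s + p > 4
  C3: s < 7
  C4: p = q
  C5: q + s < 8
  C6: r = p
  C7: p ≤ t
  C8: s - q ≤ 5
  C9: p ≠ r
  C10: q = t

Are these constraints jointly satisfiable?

Unsatisfiable

From constraints 4, 6, and 10, r = p = q = t, so r = t. But constraint 1 says r ≠ t. Contradiction.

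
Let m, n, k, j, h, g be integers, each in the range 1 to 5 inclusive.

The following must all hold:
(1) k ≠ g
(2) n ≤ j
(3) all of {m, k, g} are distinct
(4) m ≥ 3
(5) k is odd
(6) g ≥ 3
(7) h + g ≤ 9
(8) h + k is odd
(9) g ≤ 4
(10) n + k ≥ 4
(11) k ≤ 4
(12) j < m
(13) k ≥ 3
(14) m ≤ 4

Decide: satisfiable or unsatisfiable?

Constraints 4, 6, 9, 11, 13, and 14 confine each of m, k, g to the 2 values {3, 4}.
Constraint 3 requires all 3 of them to be distinct, but only 2 values are available — impossible by the pigeonhole principle.

Unsatisfiable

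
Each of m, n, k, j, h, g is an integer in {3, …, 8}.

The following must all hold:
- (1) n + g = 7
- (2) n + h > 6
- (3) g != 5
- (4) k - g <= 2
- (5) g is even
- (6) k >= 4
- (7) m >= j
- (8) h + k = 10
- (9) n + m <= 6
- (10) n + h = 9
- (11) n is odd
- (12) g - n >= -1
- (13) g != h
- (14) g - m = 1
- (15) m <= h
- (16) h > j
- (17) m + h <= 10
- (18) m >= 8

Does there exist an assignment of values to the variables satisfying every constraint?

Unsatisfiable

From constraints 15 and 18: h ≥ m ≥ 8. From constraint 6: k ≥ 4. Hence h + k ≥ 12. But constraint 8 requires h + k = 10, and 10 < 12. Contradiction.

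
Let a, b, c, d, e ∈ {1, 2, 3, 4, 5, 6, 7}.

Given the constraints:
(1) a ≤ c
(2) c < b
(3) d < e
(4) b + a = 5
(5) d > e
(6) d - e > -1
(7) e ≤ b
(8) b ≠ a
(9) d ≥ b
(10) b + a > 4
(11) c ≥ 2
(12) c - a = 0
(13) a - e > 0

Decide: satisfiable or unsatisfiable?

Unsatisfiable

Constraints 1, 2, 3, 9, and 13 give e < a, a ≤ c, c < b, b ≤ d, d < e. Chaining: e < a ≤ c < b ≤ d < e, which forces e < e — impossible.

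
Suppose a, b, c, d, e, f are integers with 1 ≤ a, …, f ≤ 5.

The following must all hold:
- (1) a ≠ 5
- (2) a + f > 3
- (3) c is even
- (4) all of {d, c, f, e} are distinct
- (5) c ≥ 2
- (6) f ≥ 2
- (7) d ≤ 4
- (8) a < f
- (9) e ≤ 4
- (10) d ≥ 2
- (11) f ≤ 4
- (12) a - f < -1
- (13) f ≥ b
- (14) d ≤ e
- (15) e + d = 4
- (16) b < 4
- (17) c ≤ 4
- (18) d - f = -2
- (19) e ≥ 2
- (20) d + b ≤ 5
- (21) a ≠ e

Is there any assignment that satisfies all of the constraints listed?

Constraints 5, 6, 7, 9, 10, 11, 17, and 19 confine each of d, c, f, e to the 3 values {2, …, 4}.
Constraint 4 requires all 4 of them to be distinct, but only 3 values are available — impossible by the pigeonhole principle.

Unsatisfiable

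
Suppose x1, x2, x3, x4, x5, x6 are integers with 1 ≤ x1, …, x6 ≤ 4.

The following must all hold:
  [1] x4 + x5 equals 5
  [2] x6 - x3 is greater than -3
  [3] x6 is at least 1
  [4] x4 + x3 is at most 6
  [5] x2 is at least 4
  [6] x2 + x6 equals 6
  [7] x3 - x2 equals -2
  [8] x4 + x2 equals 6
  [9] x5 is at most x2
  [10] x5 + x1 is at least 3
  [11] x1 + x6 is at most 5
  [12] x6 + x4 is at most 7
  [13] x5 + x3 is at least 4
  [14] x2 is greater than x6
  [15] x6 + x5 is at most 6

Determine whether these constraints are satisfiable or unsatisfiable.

One satisfying assignment is x1 = 2, x2 = 4, x3 = 2, x4 = 2, x5 = 3, x6 = 2.
For the less obvious constraints — constraint 1: x4 + x5 = 5; constraint 2: x6 - x3 = 0 — and the others hold by inspection.

Satisfiable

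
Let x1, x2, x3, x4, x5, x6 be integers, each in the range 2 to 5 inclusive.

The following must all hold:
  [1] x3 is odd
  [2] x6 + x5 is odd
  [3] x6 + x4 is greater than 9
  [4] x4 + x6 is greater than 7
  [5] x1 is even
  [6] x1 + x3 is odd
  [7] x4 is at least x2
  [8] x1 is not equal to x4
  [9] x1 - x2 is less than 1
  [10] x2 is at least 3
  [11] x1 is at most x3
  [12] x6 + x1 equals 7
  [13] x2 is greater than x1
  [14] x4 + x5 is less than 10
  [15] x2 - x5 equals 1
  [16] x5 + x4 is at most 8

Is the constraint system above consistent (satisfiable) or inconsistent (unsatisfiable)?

Try x1 = 2, x2 = 3, x3 = 3, x4 = 5, x5 = 2, x6 = 5.
Check constraint 3: x6 + x4 = 10; constraint 4: x4 + x6 = 10; constraint 9: x1 - x2 = -1. The remaining constraints are straightforward to verify.

Satisfiable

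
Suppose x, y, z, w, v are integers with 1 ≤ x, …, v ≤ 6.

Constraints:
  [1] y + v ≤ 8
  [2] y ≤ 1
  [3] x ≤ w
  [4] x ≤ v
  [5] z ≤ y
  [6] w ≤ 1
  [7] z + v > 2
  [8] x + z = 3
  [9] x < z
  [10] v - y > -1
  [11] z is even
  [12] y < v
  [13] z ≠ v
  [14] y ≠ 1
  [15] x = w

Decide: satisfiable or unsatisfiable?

From constraints 3 and 6: x ≤ w ≤ 1. From constraints 2 and 5: z ≤ y ≤ 1. Hence x + z ≤ 2. But constraint 8 requires x + z = 3, and 3 > 2. Contradiction.

Unsatisfiable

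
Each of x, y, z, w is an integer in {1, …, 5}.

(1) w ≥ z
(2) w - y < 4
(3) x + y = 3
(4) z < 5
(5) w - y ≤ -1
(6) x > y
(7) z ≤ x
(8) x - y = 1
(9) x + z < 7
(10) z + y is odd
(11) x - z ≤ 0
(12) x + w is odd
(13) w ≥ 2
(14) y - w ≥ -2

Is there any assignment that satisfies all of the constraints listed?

Unsatisfiable

Constraints 1, 5, 6, and 11 give x ≤ z, z ≤ w, w < y, y < x. Chaining: x ≤ z ≤ w < y < x, which forces x < x — impossible.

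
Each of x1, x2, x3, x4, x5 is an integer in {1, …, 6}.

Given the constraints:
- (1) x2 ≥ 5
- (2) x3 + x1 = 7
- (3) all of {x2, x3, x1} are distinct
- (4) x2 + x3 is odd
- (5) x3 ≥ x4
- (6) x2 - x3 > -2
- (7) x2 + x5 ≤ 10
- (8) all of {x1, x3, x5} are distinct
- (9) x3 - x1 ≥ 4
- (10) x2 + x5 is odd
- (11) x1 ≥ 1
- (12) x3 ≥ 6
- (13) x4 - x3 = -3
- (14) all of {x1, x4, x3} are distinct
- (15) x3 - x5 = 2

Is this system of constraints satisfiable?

Setting (x1, x2, x3, x4, x5) = (1, 5, 6, 3, 4) satisfies everything: constraint 2: x3 + x1 = 7; constraint 6: x2 - x3 = -1; constraint 7: x2 + x5 = 9, and the others follow.

Satisfiable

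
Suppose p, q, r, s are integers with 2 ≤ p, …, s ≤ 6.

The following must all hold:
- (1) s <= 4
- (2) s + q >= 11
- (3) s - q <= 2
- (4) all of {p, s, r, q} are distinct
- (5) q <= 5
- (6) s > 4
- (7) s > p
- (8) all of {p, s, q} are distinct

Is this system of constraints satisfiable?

From constraint 1: s ≤ 4. From constraint 5: q ≤ 5. Hence s + q ≤ 9. But constraint 2 requires s + q ≥ 11, and 11 > 9. Contradiction.

Unsatisfiable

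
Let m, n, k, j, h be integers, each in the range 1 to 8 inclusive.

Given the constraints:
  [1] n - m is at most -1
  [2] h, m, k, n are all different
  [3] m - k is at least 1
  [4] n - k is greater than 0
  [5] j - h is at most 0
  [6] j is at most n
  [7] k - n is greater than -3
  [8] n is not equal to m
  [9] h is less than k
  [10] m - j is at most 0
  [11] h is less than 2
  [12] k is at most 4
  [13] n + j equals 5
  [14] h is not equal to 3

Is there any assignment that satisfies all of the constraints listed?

Constraints 1, 4, 5, 9, and 10 give n < m, m ≤ j, j ≤ h, h < k, k < n. Chaining: n < m ≤ j ≤ h < k < n, which forces n < n — impossible.

Unsatisfiable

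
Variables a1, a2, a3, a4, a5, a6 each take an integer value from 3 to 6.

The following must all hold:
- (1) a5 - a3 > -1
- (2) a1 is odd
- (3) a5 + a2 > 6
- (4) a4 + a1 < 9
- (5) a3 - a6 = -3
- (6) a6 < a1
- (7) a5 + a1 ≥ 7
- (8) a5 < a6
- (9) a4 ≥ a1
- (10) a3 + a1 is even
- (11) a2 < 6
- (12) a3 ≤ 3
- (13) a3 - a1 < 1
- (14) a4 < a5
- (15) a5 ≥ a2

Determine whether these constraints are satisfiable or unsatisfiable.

Constraints 6, 8, 9, and 14 give a5 < a6, a6 < a1, a1 ≤ a4, a4 < a5. Chaining: a5 < a6 < a1 ≤ a4 < a5, which forces a5 < a5 — impossible.

Unsatisfiable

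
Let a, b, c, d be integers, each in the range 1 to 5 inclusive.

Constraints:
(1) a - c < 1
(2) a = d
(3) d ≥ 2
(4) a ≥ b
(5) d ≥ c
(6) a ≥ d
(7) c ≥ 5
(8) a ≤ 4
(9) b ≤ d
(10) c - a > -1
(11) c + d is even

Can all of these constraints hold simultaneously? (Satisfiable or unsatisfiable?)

From constraints 5 and 7: d ≥ c and c ≥ 5, so d ≥ 5. From constraints 6 and 8: d ≤ a and a ≤ 4, so d ≤ 4. But 4 < 5, so no value of d works.

Unsatisfiable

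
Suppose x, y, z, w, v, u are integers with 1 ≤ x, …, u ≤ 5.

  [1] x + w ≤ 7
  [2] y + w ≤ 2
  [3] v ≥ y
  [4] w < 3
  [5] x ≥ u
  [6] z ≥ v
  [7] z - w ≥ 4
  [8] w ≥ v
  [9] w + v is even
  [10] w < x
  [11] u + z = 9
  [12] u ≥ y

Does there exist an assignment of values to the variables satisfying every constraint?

One satisfying assignment is x = 5, y = 1, z = 5, w = 1, v = 1, u = 4.
For the less obvious constraints — constraint 1: x + w = 6; constraint 2: y + w = 2 — and the others hold by inspection.

Satisfiable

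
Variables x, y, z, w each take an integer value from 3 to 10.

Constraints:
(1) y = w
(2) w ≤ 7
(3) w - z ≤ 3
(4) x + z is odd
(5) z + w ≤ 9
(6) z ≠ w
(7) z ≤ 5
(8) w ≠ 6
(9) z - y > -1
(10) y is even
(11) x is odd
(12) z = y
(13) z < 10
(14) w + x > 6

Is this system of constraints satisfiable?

Unsatisfiable

From constraints 1 and 12, z = y = w, so z = w. But constraint 6 says z ≠ w. Contradiction.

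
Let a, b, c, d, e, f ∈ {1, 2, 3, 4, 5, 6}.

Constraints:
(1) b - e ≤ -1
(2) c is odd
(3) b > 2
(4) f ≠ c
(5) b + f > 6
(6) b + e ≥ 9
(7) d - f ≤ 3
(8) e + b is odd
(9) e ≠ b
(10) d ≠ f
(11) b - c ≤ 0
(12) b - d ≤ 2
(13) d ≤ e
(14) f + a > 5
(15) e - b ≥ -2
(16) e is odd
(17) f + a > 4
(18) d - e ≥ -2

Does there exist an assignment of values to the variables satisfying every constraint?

Satisfiable

Setting (a, b, c, d, e, f) = (3, 4, 5, 5, 5, 3) satisfies everything: constraint 1: b - e = -1; constraint 5: b + f = 7; constraint 6: b + e = 9, and the others follow.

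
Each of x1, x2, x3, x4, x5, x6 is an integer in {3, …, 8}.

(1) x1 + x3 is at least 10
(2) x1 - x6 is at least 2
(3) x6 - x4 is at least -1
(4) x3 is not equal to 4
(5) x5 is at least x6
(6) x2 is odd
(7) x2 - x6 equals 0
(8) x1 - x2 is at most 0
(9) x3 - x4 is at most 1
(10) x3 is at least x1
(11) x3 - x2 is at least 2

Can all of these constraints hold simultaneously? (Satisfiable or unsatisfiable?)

Constraints 2, 3, 8, 9, and 11 give x3 − x2 ≥ 2, x2 − x1 ≥ 0, x1 − x6 ≥ 2, x6 − x4 ≥ -1, x4 − x3 ≥ -1.
Adding all 5 inequalities: the left sides telescope to 0, and the right sides sum to 2 + 0 + 2 + (-1) + (-1) = 2. So 0 ≥ 2, which is false.

Unsatisfiable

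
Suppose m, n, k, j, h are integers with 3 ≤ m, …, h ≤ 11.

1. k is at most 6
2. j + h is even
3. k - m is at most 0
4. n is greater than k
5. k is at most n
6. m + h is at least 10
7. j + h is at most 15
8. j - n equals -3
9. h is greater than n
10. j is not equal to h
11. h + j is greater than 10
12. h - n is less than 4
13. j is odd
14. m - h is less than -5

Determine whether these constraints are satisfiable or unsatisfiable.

One satisfying assignment is m = 3, n = 6, k = 3, j = 3, h = 9.
For the less obvious constraints — constraint 3: k - m = 0; constraint 6: m + h = 12; constraint 7: j + h = 12 — and the others hold by inspection.

Satisfiable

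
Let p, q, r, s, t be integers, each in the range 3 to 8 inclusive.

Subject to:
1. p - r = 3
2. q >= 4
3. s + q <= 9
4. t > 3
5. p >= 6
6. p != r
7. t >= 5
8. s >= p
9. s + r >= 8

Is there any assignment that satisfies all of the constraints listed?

From constraints 5 and 8: s ≥ p ≥ 6. From constraint 2: q ≥ 4. Hence s + q ≥ 10. But constraint 3 requires s + q ≤ 9, and 9 < 10. Contradiction.

Unsatisfiable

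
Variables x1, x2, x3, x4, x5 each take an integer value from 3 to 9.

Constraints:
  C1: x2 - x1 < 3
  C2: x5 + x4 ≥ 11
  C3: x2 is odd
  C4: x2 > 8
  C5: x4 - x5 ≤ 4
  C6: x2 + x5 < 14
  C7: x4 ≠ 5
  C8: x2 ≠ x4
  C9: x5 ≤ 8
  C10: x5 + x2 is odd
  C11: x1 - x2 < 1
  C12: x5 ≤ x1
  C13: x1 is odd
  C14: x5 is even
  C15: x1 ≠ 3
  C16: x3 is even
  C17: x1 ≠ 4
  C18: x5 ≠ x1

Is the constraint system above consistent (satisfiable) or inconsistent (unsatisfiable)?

Satisfiable

Setting (x1, x2, x3, x4, x5) = (7, 9, 4, 8, 4) satisfies everything: constraint 1: x2 - x1 = 2; constraint 2: x5 + x4 = 12, and the others follow.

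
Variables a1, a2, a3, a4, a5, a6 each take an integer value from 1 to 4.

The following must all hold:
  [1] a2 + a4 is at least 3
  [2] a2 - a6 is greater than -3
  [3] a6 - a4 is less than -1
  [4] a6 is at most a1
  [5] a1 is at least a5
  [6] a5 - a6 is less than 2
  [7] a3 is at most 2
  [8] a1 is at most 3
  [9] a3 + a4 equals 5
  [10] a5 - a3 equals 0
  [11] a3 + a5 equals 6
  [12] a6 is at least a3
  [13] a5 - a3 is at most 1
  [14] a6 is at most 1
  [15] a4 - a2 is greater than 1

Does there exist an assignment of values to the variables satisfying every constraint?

From constraints 12 and 14: a3 ≤ a6 ≤ 1. From constraints 5 and 8: a5 ≤ a1 ≤ 3. Hence a3 + a5 ≤ 4. But constraint 11 requires a3 + a5 = 6, and 6 > 4. Contradiction.

Unsatisfiable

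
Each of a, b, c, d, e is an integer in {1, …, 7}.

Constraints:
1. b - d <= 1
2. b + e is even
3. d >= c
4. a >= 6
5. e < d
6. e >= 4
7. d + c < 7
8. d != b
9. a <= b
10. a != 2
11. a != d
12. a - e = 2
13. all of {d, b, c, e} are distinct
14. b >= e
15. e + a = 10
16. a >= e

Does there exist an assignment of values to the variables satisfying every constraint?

Satisfiable

Setting (a, b, c, d, e) = (6, 6, 1, 5, 4) satisfies everything: constraint 1: b - d = 1; constraint 7: d + c = 6; constraint 12: a - e = 2, and the others follow.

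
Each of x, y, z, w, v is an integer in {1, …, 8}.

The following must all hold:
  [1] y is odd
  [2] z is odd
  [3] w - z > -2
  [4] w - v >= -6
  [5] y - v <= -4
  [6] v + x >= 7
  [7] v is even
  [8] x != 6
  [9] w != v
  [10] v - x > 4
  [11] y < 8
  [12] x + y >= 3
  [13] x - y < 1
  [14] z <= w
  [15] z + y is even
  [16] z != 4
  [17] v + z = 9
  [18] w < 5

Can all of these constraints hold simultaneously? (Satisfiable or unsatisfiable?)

Satisfiable

Take x = 2, y = 3, z = 1, w = 2, v = 8. Then constraint 3: w - z = 1; constraint 4: w - v = -6; constraint 5: y - v = -5, and every other listed constraint is also met.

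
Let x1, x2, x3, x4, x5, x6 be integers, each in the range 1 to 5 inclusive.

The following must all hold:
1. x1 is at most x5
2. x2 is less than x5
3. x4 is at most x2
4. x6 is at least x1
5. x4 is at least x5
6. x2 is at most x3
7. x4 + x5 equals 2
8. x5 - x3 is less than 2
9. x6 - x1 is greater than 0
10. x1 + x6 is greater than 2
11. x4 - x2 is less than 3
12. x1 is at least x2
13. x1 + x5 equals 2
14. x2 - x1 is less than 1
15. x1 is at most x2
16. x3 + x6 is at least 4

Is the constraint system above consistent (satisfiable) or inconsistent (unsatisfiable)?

Constraints 2, 3, and 5 give x4 ≤ x2, x2 < x5, x5 ≤ x4. Chaining: x4 ≤ x2 < x5 ≤ x4, which forces x4 < x4 — impossible.

Unsatisfiable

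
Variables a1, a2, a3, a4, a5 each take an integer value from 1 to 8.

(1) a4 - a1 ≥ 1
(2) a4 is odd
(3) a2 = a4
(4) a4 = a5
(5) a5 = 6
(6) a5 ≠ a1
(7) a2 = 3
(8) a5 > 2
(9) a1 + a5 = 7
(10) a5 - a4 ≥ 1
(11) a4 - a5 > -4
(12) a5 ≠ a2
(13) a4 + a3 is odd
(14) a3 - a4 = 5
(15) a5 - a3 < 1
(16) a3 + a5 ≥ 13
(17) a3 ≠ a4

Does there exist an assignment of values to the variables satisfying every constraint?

Unsatisfiable

Constraint 7 fixes a2 = 3 and constraint 5 fixes a5 = 6. Constraints 3 and 4 give a2 = a4 = a5, so a2 = a5. But 3 ≠ 6 — contradiction.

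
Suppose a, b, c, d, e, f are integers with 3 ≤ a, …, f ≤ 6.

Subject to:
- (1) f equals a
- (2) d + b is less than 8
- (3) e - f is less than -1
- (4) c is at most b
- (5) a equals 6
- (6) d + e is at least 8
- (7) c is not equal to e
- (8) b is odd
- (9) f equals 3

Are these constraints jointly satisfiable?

Unsatisfiable

Constraint 9 fixes f = 3 and constraint 5 fixes a = 6, but constraint 1 requires f = a. Since 3 ≠ 6, contradiction.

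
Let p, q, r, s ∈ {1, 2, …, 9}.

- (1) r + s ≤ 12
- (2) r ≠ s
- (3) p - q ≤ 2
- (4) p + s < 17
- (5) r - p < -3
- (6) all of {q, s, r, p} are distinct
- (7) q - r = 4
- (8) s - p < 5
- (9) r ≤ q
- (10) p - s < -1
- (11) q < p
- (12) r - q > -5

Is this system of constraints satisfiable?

Take p = 6, q = 5, r = 1, s = 8. Then constraint 1: r + s = 9; constraint 3: p - q = 1, and every other listed constraint is also met.

Satisfiable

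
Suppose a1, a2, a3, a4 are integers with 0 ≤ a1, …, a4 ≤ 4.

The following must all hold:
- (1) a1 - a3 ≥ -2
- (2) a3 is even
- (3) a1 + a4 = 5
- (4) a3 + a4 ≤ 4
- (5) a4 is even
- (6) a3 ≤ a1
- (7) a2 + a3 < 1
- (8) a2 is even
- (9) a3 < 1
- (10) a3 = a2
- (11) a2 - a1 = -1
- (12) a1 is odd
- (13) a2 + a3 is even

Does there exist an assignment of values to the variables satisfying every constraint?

Satisfiable

One satisfying assignment is a1 = 1, a2 = 0, a3 = 0, a4 = 4.
For the less obvious constraints — constraint 1: a1 - a3 = 1; constraint 3: a1 + a4 = 5 — and the others hold by inspection.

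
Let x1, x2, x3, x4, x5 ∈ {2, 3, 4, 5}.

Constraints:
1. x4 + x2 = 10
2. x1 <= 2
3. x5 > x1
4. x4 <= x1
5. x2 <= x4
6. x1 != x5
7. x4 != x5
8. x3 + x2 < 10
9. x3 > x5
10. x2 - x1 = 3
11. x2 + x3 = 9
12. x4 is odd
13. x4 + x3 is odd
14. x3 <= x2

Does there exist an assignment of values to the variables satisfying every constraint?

Unsatisfiable

Constraints 3, 4, 5, 9, and 14 give x2 ≤ x4, x4 ≤ x1, x1 < x5, x5 < x3, x3 ≤ x2. Chaining: x2 ≤ x4 ≤ x1 < x5 < x3 ≤ x2, which forces x2 < x2 — impossible.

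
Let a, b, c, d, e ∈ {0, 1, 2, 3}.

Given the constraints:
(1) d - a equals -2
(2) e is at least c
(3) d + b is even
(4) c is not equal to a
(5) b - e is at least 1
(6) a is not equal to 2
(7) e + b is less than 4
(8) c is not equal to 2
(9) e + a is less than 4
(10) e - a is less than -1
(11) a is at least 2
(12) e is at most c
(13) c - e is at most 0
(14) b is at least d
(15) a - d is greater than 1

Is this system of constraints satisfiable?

Satisfiable

One satisfying assignment is a = 3, b = 3, c = 0, d = 1, e = 0.
For the less obvious constraints — constraint 1: d - a = -2; constraint 5: b - e = 3 — and the others hold by inspection.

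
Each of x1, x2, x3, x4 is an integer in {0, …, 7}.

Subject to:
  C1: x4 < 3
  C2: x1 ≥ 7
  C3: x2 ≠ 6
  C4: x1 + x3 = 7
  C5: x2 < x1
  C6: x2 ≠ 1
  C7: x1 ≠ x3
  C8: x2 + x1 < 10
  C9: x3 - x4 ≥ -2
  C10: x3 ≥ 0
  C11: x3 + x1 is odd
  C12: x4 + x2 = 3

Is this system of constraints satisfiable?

Satisfiable

Try x1 = 7, x2 = 2, x3 = 0, x4 = 1.
Check constraint 4: x1 + x3 = 7; constraint 8: x2 + x1 = 9; constraint 9: x3 - x4 = -1. The remaining constraints are straightforward to verify.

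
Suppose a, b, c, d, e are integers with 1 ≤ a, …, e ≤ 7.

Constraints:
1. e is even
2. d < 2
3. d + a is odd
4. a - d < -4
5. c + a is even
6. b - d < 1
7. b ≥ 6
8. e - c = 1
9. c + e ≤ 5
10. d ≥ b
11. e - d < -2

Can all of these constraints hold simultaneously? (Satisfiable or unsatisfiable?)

From constraints 7 and 10: d ≥ b and b ≥ 6, so d ≥ 6. From constraint 2: d ≤ 1. But 1 < 6, so no value of d works.

Unsatisfiable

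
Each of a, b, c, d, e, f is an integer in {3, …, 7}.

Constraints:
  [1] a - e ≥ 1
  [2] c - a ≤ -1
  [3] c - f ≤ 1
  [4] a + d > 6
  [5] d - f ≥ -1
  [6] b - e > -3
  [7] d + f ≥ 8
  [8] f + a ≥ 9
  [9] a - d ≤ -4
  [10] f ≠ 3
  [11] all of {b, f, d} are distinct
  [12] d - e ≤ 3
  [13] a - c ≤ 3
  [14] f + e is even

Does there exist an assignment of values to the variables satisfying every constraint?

Constraints 1, 9, and 12 give a − e ≥ 1, e − d ≥ -3, d − a ≥ 4.
Adding all 3 inequalities: the left sides telescope to 0, and the right sides sum to 1 + (-3) + 4 = 2. So 0 ≥ 2, which is false.

Unsatisfiable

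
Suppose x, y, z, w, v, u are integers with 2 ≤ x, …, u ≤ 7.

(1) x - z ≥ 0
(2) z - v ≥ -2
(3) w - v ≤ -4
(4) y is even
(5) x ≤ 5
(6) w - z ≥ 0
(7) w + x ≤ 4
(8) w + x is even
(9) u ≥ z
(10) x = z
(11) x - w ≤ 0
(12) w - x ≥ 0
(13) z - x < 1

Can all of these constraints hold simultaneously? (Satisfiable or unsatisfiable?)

Unsatisfiable

Constraints 1, 2, 3, and 12 give v − w ≥ 4, w − x ≥ 0, x − z ≥ 0, z − v ≥ -2.
Adding all 4 inequalities: the left sides telescope to 0, and the right sides sum to 4 + 0 + 0 + (-2) = 2. So 0 ≥ 2, which is false.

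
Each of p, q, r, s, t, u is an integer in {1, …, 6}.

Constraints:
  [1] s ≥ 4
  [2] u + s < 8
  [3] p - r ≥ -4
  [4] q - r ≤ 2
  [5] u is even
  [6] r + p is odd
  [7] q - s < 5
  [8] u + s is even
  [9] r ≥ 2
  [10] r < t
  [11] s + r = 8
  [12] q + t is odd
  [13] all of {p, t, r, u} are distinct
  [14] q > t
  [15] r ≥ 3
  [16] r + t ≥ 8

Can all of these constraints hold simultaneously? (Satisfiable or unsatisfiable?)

Try p = 3, q = 6, r = 4, s = 4, t = 5, u = 2.
Check constraint 2: u + s = 6; constraint 3: p - r = -1; constraint 4: q - r = 2. The remaining constraints are straightforward to verify.

Satisfiable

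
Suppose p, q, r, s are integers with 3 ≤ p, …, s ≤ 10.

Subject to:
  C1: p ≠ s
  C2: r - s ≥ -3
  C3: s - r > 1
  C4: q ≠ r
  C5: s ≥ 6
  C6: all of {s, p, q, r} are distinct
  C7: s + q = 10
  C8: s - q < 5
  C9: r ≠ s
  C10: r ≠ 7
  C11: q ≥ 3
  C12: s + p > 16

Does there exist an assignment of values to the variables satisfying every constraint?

Try p = 10, q = 3, r = 5, s = 7.
Check constraint 2: r - s = -2; constraint 3: s - r = 2. The remaining constraints are straightforward to verify.

Satisfiable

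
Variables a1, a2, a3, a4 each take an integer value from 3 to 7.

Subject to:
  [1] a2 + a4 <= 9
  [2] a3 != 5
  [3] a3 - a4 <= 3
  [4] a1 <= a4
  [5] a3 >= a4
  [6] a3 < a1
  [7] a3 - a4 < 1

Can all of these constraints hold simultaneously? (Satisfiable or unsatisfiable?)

Constraints 4, 5, and 6 give a4 ≤ a3, a3 < a1, a1 ≤ a4. Chaining: a4 ≤ a3 < a1 ≤ a4, which forces a4 < a4 — impossible.

Unsatisfiable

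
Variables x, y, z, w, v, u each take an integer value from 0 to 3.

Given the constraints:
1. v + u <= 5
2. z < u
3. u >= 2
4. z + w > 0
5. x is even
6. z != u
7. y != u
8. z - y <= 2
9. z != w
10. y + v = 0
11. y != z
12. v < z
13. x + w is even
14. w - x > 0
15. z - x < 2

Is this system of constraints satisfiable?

Try x = 0, y = 0, z = 1, w = 2, v = 0, u = 3.
Check constraint 1: v + u = 3; constraint 4: z + w = 3; constraint 8: z - y = 1. The remaining constraints are straightforward to verify.

Satisfiable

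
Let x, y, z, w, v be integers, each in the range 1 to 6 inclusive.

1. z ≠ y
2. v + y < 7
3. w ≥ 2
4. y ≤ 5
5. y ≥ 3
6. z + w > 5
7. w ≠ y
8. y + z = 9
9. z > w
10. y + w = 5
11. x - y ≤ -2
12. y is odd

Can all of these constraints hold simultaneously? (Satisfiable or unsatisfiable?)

Take x = 1, y = 3, z = 6, w = 2, v = 2. Then constraint 2: v + y = 5; constraint 6: z + w = 8; constraint 8: y + z = 9, and every other listed constraint is also met.

Satisfiable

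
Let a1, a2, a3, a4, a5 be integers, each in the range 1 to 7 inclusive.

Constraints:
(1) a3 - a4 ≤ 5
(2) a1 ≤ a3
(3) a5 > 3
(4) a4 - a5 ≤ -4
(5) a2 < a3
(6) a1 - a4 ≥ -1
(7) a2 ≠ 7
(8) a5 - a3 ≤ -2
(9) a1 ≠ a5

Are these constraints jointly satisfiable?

Constraints 1, 4, and 8 give a5 − a4 ≥ 4, a4 − a3 ≥ -5, a3 − a5 ≥ 2.
Adding all 3 inequalities: the left sides telescope to 0, and the right sides sum to 4 + (-5) + 2 = 1. So 0 ≥ 1, which is false.

Unsatisfiable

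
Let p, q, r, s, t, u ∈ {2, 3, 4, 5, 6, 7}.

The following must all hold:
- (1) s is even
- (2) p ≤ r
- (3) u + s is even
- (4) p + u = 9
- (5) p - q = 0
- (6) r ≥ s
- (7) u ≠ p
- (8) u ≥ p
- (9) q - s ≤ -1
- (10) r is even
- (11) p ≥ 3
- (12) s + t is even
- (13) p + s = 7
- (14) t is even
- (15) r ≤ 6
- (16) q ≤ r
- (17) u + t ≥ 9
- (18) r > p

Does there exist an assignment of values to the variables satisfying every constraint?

Satisfiable

One satisfying assignment is p = 3, q = 3, r = 4, s = 4, t = 6, u = 6.
For the less obvious constraints — constraint 4: p + u = 9; constraint 5: p - q = 0 — and the others hold by inspection.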